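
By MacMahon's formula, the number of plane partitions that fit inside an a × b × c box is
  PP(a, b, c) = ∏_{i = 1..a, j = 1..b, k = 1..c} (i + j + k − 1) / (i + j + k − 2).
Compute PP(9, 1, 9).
PP(9, 1, 9) = 48620

Evaluate the triple product over i = 1..9, j = 1..1, k = 1..9. The factors are (2/1) · (3/2) · (4/3) · (5/4) · (6/5) · (7/6) · (8/7) · (9/8) · … (81 factors total). The numerators and denominators telescope so the product is an integer; carrying out the multiplication exactly gives PP(9, 1, 9) = 48620.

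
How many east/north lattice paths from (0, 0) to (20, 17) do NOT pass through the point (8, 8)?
Number of paths = 12122489610

Total paths from (0, 0) to (20, 17): C(37, 20) = 15905368710. Paths through (8, 8): (paths (0, 0) → (8, 8)) × (paths (8, 8) → (20, 17)) = C(16, 8) · C(21, 12) = 12870 · 293930 = 3782879100. Avoidance count = 15905368710 − 3782879100 = 12122489610.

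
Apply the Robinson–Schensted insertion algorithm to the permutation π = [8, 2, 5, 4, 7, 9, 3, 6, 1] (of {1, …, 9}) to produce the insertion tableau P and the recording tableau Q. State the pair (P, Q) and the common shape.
P = [1, 3, 6, 9] / [2, 7] / [4] / [5] / [8];  Q = [1, 3, 5, 6] / [2, 8] / [4] / [7] / [9];  common shape = (4, 2, 1, 1, 1)

Row-insert the values π_1, π_2, … into P one at a time, bumping the leftmost entry strictly greater than the inserted value down to the next row. The recording tableau Q records, in position (i, j), the step at which that cell was added to P.
  Insert 8 (step 1): P = [8];  Q = [1]
  Insert 2 (step 2): P = [2] / [8];  Q = [1] / [2]
  Insert 5 (step 3): P = [2, 5] / [8];  Q = [1, 3] / [2]
  Insert 4 (step 4): P = [2, 4] / [5] / [8];  Q = [1, 3] / [2] / [4]
  Insert 7 (step 5): P = [2, 4, 7] / [5] / [8];  Q = [1, 3, 5] / [2] / [4]
  Insert 9 (step 6): P = [2, 4, 7, 9] / [5] / [8];  Q = [1, 3, 5, 6] / [2] / [4]
  Insert 3 (step 7): P = [2, 3, 7, 9] / [4] / [5] / [8];  Q = [1, 3, 5, 6] / [2] / [4] / [7]
  Insert 6 (step 8): P = [2, 3, 6, 9] / [4, 7] / [5] / [8];  Q = [1, 3, 5, 6] / [2, 8] / [4] / [7]
  Insert 1 (step 9): P = [1, 3, 6, 9] / [2, 7] / [4] / [5] / [8];  Q = [1, 3, 5, 6] / [2, 8] / [4] / [7] / [9]
Final shape: (4, 2, 1, 1, 1).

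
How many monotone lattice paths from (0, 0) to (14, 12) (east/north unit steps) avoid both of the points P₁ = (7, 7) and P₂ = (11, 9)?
Number of paths = 4609956

Inclusion–exclusion. Total paths: C(26, 14) = 9657700. Through P₁: C(14, 7)·C(12, 7) = 2718144. Through P₂: C(20, 11)·C(6, 3) = 3359200. Since P₁ is strictly southwest of P₂, a monotone path through both must visit P₁ then P₂; paths through both = C(14, 7)·C(6, 4)·C(6, 3) = 1029600. Avoid both = 9657700 − 2718144 − 3359200 + 1029600 = 4609956.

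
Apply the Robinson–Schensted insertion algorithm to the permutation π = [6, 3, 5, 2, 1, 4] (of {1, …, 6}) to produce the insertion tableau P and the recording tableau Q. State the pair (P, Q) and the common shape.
P = [1, 4] / [2, 5] / [3] / [6];  Q = [1, 3] / [2, 6] / [4] / [5];  common shape = (2, 2, 1, 1)

Row-insert the values π_1, π_2, … into P one at a time, bumping the leftmost entry strictly greater than the inserted value down to the next row. The recording tableau Q records, in position (i, j), the step at which that cell was added to P.
  Insert 6 (step 1): P = [6];  Q = [1]
  Insert 3 (step 2): P = [3] / [6];  Q = [1] / [2]
  Insert 5 (step 3): P = [3, 5] / [6];  Q = [1, 3] / [2]
  Insert 2 (step 4): P = [2, 5] / [3] / [6];  Q = [1, 3] / [2] / [4]
  Insert 1 (step 5): P = [1, 5] / [2] / [3] / [6];  Q = [1, 3] / [2] / [4] / [5]
  Insert 4 (step 6): P = [1, 4] / [2, 5] / [3] / [6];  Q = [1, 3] / [2, 6] / [4] / [5]
Final shape: (2, 2, 1, 1).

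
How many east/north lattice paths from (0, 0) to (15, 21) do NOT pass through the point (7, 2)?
Number of paths = 5487979860

Total paths from (0, 0) to (15, 21): C(36, 15) = 5567902560. Paths through (7, 2): (paths (0, 0) → (7, 2)) × (paths (7, 2) → (15, 21)) = C(9, 7) · C(27, 8) = 36 · 2220075 = 79922700. Avoidance count = 5567902560 − 79922700 = 5487979860.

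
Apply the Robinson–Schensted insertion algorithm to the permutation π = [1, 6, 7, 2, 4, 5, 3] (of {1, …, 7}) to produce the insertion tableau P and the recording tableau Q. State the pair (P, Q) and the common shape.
P = [1, 2, 3, 5] / [4, 7] / [6];  Q = [1, 2, 3, 6] / [4, 5] / [7];  common shape = (4, 2, 1)

Row-insert the values π_1, π_2, … into P one at a time, bumping the leftmost entry strictly greater than the inserted value down to the next row. The recording tableau Q records, in position (i, j), the step at which that cell was added to P.
  Insert 1 (step 1): P = [1];  Q = [1]
  Insert 6 (step 2): P = [1, 6];  Q = [1, 2]
  Insert 7 (step 3): P = [1, 6, 7];  Q = [1, 2, 3]
  Insert 2 (step 4): P = [1, 2, 7] / [6];  Q = [1, 2, 3] / [4]
  Insert 4 (step 5): P = [1, 2, 4] / [6, 7];  Q = [1, 2, 3] / [4, 5]
  Insert 5 (step 6): P = [1, 2, 4, 5] / [6, 7];  Q = [1, 2, 3, 6] / [4, 5]
  Insert 3 (step 7): P = [1, 2, 3, 5] / [4, 7] / [6];  Q = [1, 2, 3, 6] / [4, 5] / [7]
Final shape: (4, 2, 1).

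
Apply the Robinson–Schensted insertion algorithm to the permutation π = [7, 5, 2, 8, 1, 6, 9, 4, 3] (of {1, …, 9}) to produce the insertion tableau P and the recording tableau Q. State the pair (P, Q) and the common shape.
P = [1, 3, 9] / [2, 4] / [5, 6] / [7, 8];  Q = [1, 4, 7] / [2, 6] / [3, 8] / [5, 9];  common shape = (3, 2, 2, 2)

Row-insert the values π_1, π_2, … into P one at a time, bumping the leftmost entry strictly greater than the inserted value down to the next row. The recording tableau Q records, in position (i, j), the step at which that cell was added to P.
  Insert 7 (step 1): P = [7];  Q = [1]
  Insert 5 (step 2): P = [5] / [7];  Q = [1] / [2]
  Insert 2 (step 3): P = [2] / [5] / [7];  Q = [1] / [2] / [3]
  Insert 8 (step 4): P = [2, 8] / [5] / [7];  Q = [1, 4] / [2] / [3]
  Insert 1 (step 5): P = [1, 8] / [2] / [5] / [7];  Q = [1, 4] / [2] / [3] / [5]
  Insert 6 (step 6): P = [1, 6] / [2, 8] / [5] / [7];  Q = [1, 4] / [2, 6] / [3] / [5]
  Insert 9 (step 7): P = [1, 6, 9] / [2, 8] / [5] / [7];  Q = [1, 4, 7] / [2, 6] / [3] / [5]
  Insert 4 (step 8): P = [1, 4, 9] / [2, 6] / [5, 8] / [7];  Q = [1, 4, 7] / [2, 6] / [3, 8] / [5]
  Insert 3 (step 9): P = [1, 3, 9] / [2, 4] / [5, 6] / [7, 8];  Q = [1, 4, 7] / [2, 6] / [3, 8] / [5, 9]
Final shape: (3, 2, 2, 2).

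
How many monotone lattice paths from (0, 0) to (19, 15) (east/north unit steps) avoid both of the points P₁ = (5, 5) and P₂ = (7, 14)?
Number of paths = 1360399548

Inclusion–exclusion. Total paths: C(34, 19) = 1855967520. Through P₁: C(10, 5)·C(24, 14) = 494236512. Through P₂: C(21, 7)·C(13, 12) = 1511640. Since P₁ is strictly southwest of P₂, a monotone path through both must visit P₁ then P₂; paths through both = C(10, 5)·C(11, 2)·C(13, 12) = 180180. Avoid both = 1855967520 − 494236512 − 1511640 + 180180 = 1360399548.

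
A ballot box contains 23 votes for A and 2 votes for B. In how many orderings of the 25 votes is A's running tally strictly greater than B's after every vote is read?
Strict-lead orderings = 252

Total orderings of the 25 votes with 23 for A: C(25, 23) = 300. By the Bertrand ballot formula (Cycle Lemma / reflection principle), the number of orderings in which A is strictly ahead of B throughout is (p − q)/(p + q) · C(p + q, p) = (23 − 2)/(23 + 2) · 300 = 252.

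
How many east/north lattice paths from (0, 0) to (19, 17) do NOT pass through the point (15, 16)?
Number of paths = 7094795625

Total paths from (0, 0) to (19, 17): C(36, 19) = 8597496600. Paths through (15, 16): (paths (0, 0) → (15, 16)) × (paths (15, 16) → (19, 17)) = C(31, 15) · C(5, 4) = 300540195 · 5 = 1502700975. Avoidance count = 8597496600 − 1502700975 = 7094795625.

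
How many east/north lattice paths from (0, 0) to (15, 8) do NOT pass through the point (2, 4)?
Number of paths = 454614

Total paths from (0, 0) to (15, 8): C(23, 15) = 490314. Paths through (2, 4): (paths (0, 0) → (2, 4)) × (paths (2, 4) → (15, 8)) = C(6, 2) · C(17, 13) = 15 · 2380 = 35700. Avoidance count = 490314 − 35700 = 454614.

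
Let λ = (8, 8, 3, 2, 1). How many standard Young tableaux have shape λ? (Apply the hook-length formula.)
# SYT of shape (8, 8, 3, 2, 1) = 434546112

Hook-length formula: f^λ = n! / Π hook(c), product over all cells c of the Young diagram. For λ = (8, 8, 3, 2, 1), n = 22 boxes. Hook lengths by row (left-to-right, top-to-bottom): [12, 10, 8, 6, 5, 4, 3, 2]; [11, 9, 7, 5, 4, 3, 2, 1]; [5, 3, 1]; [3, 1]; [1]. Product of hooks = 2586608640000. So f^λ = 22! / 2586608640000 = 1124000727777607680000 / 2586608640000 = 434546112.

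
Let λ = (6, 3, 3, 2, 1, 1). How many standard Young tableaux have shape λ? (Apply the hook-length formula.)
# SYT of shape (6, 3, 3, 2, 1, 1) = 819000

Hook-length formula: f^λ = n! / Π hook(c), product over all cells c of the Young diagram. For λ = (6, 3, 3, 2, 1, 1), n = 16 boxes. Hook lengths by row (left-to-right, top-to-bottom): [11, 8, 6, 3, 2, 1]; [7, 4, 2]; [6, 3, 1]; [4, 1]; [2]; [1]. Product of hooks = 25546752. So f^λ = 16! / 25546752 = 20922789888000 / 25546752 = 819000.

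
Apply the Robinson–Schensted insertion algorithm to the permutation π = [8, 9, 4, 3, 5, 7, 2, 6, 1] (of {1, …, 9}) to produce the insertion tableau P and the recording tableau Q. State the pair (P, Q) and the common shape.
P = [1, 5, 6] / [2, 7] / [3, 9] / [4] / [8];  Q = [1, 2, 6] / [3, 5] / [4, 8] / [7] / [9];  common shape = (3, 2, 2, 1, 1)

Row-insert the values π_1, π_2, … into P one at a time, bumping the leftmost entry strictly greater than the inserted value down to the next row. The recording tableau Q records, in position (i, j), the step at which that cell was added to P.
  Insert 8 (step 1): P = [8];  Q = [1]
  Insert 9 (step 2): P = [8, 9];  Q = [1, 2]
  Insert 4 (step 3): P = [4, 9] / [8];  Q = [1, 2] / [3]
  Insert 3 (step 4): P = [3, 9] / [4] / [8];  Q = [1, 2] / [3] / [4]
  Insert 5 (step 5): P = [3, 5] / [4, 9] / [8];  Q = [1, 2] / [3, 5] / [4]
  Insert 7 (step 6): P = [3, 5, 7] / [4, 9] / [8];  Q = [1, 2, 6] / [3, 5] / [4]
  Insert 2 (step 7): P = [2, 5, 7] / [3, 9] / [4] / [8];  Q = [1, 2, 6] / [3, 5] / [4] / [7]
  Insert 6 (step 8): P = [2, 5, 6] / [3, 7] / [4, 9] / [8];  Q = [1, 2, 6] / [3, 5] / [4, 8] / [7]
  Insert 1 (step 9): P = [1, 5, 6] / [2, 7] / [3, 9] / [4] / [8];  Q = [1, 2, 6] / [3, 5] / [4, 8] / [7] / [9]
Final shape: (3, 2, 2, 1, 1).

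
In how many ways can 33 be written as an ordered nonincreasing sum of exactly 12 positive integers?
p(33, 12 parts) = 725

Partitions of n into exactly k parts are in bijection with partitions of n − k into at most k parts (subtract 1 from each part). So p(33, exactly 12) = p(21, parts ≤ 12). Computing via the recurrence p(m, j) = p(m, j−1) + p(m−j, j) gives 725.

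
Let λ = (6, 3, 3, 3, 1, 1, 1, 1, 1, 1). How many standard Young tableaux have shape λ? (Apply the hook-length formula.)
# SYT of shape (6, 3, 3, 3, 1, 1, 1, 1, 1, 1) = 98760480

Hook-length formula: f^λ = n! / Π hook(c), product over all cells c of the Young diagram. For λ = (6, 3, 3, 3, 1, 1, 1, 1, 1, 1), n = 21 boxes. Hook lengths by row (left-to-right, top-to-bottom): [15, 8, 7, 3, 2, 1]; [11, 4, 3]; [10, 3, 2]; [9, 2, 1]; [6]; [5]; [4]; [3]; [2]; [1]. Product of hooks = 517321728000. So f^λ = 21! / 517321728000 = 51090942171709440000 / 517321728000 = 98760480.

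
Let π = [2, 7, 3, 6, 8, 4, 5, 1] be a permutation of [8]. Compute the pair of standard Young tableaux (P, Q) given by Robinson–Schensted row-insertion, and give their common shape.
P = [1, 3, 4, 5] / [2, 8] / [6] / [7];  Q = [1, 2, 4, 5] / [3, 7] / [6] / [8];  common shape = (4, 2, 1, 1)

Row-insert the values π_1, π_2, … into P one at a time, bumping the leftmost entry strictly greater than the inserted value down to the next row. The recording tableau Q records, in position (i, j), the step at which that cell was added to P.
  Insert 2 (step 1): P = [2];  Q = [1]
  Insert 7 (step 2): P = [2, 7];  Q = [1, 2]
  Insert 3 (step 3): P = [2, 3] / [7];  Q = [1, 2] / [3]
  Insert 6 (step 4): P = [2, 3, 6] / [7];  Q = [1, 2, 4] / [3]
  Insert 8 (step 5): P = [2, 3, 6, 8] / [7];  Q = [1, 2, 4, 5] / [3]
  Insert 4 (step 6): P = [2, 3, 4, 8] / [6] / [7];  Q = [1, 2, 4, 5] / [3] / [6]
  Insert 5 (step 7): P = [2, 3, 4, 5] / [6, 8] / [7];  Q = [1, 2, 4, 5] / [3, 7] / [6]
  Insert 1 (step 8): P = [1, 3, 4, 5] / [2, 8] / [6] / [7];  Q = [1, 2, 4, 5] / [3, 7] / [6] / [8]
Final shape: (4, 2, 1, 1).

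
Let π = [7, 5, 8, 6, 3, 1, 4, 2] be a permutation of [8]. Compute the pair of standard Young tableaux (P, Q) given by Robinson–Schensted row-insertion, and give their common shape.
P = [1, 2] / [3, 4] / [5, 6] / [7, 8];  Q = [1, 3] / [2, 4] / [5, 7] / [6, 8];  common shape = (2, 2, 2, 2)

Row-insert the values π_1, π_2, … into P one at a time, bumping the leftmost entry strictly greater than the inserted value down to the next row. The recording tableau Q records, in position (i, j), the step at which that cell was added to P.
  Insert 7 (step 1): P = [7];  Q = [1]
  Insert 5 (step 2): P = [5] / [7];  Q = [1] / [2]
  Insert 8 (step 3): P = [5, 8] / [7];  Q = [1, 3] / [2]
  Insert 6 (step 4): P = [5, 6] / [7, 8];  Q = [1, 3] / [2, 4]
  Insert 3 (step 5): P = [3, 6] / [5, 8] / [7];  Q = [1, 3] / [2, 4] / [5]
  Insert 1 (step 6): P = [1, 6] / [3, 8] / [5] / [7];  Q = [1, 3] / [2, 4] / [5] / [6]
  Insert 4 (step 7): P = [1, 4] / [3, 6] / [5, 8] / [7];  Q = [1, 3] / [2, 4] / [5, 7] / [6]
  Insert 2 (step 8): P = [1, 2] / [3, 4] / [5, 6] / [7, 8];  Q = [1, 3] / [2, 4] / [5, 7] / [6, 8]
Final shape: (2, 2, 2, 2).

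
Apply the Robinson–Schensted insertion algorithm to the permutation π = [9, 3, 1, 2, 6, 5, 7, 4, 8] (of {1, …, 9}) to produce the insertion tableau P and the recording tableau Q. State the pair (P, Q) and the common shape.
P = [1, 2, 4, 7, 8] / [3, 5] / [6] / [9];  Q = [1, 4, 5, 7, 9] / [2, 6] / [3] / [8];  common shape = (5, 2, 1, 1)

Row-insert the values π_1, π_2, … into P one at a time, bumping the leftmost entry strictly greater than the inserted value down to the next row. The recording tableau Q records, in position (i, j), the step at which that cell was added to P.
  Insert 9 (step 1): P = [9];  Q = [1]
  Insert 3 (step 2): P = [3] / [9];  Q = [1] / [2]
  Insert 1 (step 3): P = [1] / [3] / [9];  Q = [1] / [2] / [3]
  Insert 2 (step 4): P = [1, 2] / [3] / [9];  Q = [1, 4] / [2] / [3]
  Insert 6 (step 5): P = [1, 2, 6] / [3] / [9];  Q = [1, 4, 5] / [2] / [3]
  Insert 5 (step 6): P = [1, 2, 5] / [3, 6] / [9];  Q = [1, 4, 5] / [2, 6] / [3]
  Insert 7 (step 7): P = [1, 2, 5, 7] / [3, 6] / [9];  Q = [1, 4, 5, 7] / [2, 6] / [3]
  Insert 4 (step 8): P = [1, 2, 4, 7] / [3, 5] / [6] / [9];  Q = [1, 4, 5, 7] / [2, 6] / [3] / [8]
  Insert 8 (step 9): P = [1, 2, 4, 7, 8] / [3, 5] / [6] / [9];  Q = [1, 4, 5, 7, 9] / [2, 6] / [3] / [8]
Final shape: (5, 2, 1, 1).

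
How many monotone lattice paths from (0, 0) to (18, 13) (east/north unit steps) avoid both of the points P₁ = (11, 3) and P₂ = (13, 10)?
Number of paths = 135840131

Inclusion–exclusion. Total paths: C(31, 18) = 206253075. Through P₁: C(14, 11)·C(17, 7) = 7079072. Through P₂: C(23, 13)·C(8, 5) = 64067696. Since P₁ is strictly southwest of P₂, a monotone path through both must visit P₁ then P₂; paths through both = C(14, 11)·C(9, 2)·C(8, 5) = 733824. Avoid both = 206253075 − 7079072 − 64067696 + 733824 = 135840131.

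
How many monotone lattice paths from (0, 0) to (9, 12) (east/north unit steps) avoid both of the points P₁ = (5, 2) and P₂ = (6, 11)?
Number of paths = 224245

Inclusion–exclusion. Total paths: C(21, 9) = 293930. Through P₁: C(7, 5)·C(14, 4) = 21021. Through P₂: C(17, 6)·C(4, 3) = 49504. Since P₁ is strictly southwest of P₂, a monotone path through both must visit P₁ then P₂; paths through both = C(7, 5)·C(10, 1)·C(4, 3) = 840. Avoid both = 293930 − 21021 − 49504 + 840 = 224245.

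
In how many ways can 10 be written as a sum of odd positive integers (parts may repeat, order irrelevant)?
p_odd(10) = 10

Partitions of 10 using only odd parts 1, 3, 5, …: 9+1, 7+3, 7+1+1+1, 5+5, 5+3+1+1, 5+1+1+1+1+1, 3+3+3+1, 3+3+1+1+1+1, 3+1+1+1+1+1+1+1, 1+1+1+1+1+1+1+1+1+1. There are 10. (Euler: this equals q(10), the number of distinct-part partitions.)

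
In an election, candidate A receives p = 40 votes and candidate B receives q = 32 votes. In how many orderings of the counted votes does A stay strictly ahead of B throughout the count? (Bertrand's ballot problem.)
Strict-lead orderings = 31691044710711201662

Total orderings of the 72 votes with 40 for A: C(72, 40) = 285219402396400814958. By the Bertrand ballot formula (Cycle Lemma / reflection principle), the number of orderings in which A is strictly ahead of B throughout is (p − q)/(p + q) · C(p + q, p) = (40 − 32)/(40 + 32) · 285219402396400814958 = 31691044710711201662.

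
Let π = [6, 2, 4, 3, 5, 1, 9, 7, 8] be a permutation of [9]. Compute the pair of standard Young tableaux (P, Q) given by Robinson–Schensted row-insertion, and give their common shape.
P = [1, 3, 5, 7, 8] / [2, 9] / [4] / [6];  Q = [1, 3, 5, 7, 9] / [2, 8] / [4] / [6];  common shape = (5, 2, 1, 1)

Row-insert the values π_1, π_2, … into P one at a time, bumping the leftmost entry strictly greater than the inserted value down to the next row. The recording tableau Q records, in position (i, j), the step at which that cell was added to P.
  Insert 6 (step 1): P = [6];  Q = [1]
  Insert 2 (step 2): P = [2] / [6];  Q = [1] / [2]
  Insert 4 (step 3): P = [2, 4] / [6];  Q = [1, 3] / [2]
  Insert 3 (step 4): P = [2, 3] / [4] / [6];  Q = [1, 3] / [2] / [4]
  Insert 5 (step 5): P = [2, 3, 5] / [4] / [6];  Q = [1, 3, 5] / [2] / [4]
  Insert 1 (step 6): P = [1, 3, 5] / [2] / [4] / [6];  Q = [1, 3, 5] / [2] / [4] / [6]
  Insert 9 (step 7): P = [1, 3, 5, 9] / [2] / [4] / [6];  Q = [1, 3, 5, 7] / [2] / [4] / [6]
  Insert 7 (step 8): P = [1, 3, 5, 7] / [2, 9] / [4] / [6];  Q = [1, 3, 5, 7] / [2, 8] / [4] / [6]
  Insert 8 (step 9): P = [1, 3, 5, 7, 8] / [2, 9] / [4] / [6];  Q = [1, 3, 5, 7, 9] / [2, 8] / [4] / [6]
Final shape: (5, 2, 1, 1).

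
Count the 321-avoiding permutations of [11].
C_11 = 58786

These 321-avoiding permutations are counted by the Catalan number C_n = (1/(n + 1)) · C(2n, n). For n = 11: C_11 = (1/12) · C(22, 11) = 705432/12 = 58786.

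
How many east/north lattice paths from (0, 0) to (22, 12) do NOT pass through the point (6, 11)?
Number of paths = 548143648

Total paths from (0, 0) to (22, 12): C(34, 22) = 548354040. Paths through (6, 11): (paths (0, 0) → (6, 11)) × (paths (6, 11) → (22, 12)) = C(17, 6) · C(17, 16) = 12376 · 17 = 210392. Avoidance count = 548354040 − 210392 = 548143648.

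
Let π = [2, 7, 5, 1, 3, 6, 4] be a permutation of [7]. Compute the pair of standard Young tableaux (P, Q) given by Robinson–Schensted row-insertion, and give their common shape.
P = [1, 3, 4] / [2, 5, 6] / [7];  Q = [1, 2, 6] / [3, 5, 7] / [4];  common shape = (3, 3, 1)

Row-insert the values π_1, π_2, … into P one at a time, bumping the leftmost entry strictly greater than the inserted value down to the next row. The recording tableau Q records, in position (i, j), the step at which that cell was added to P.
  Insert 2 (step 1): P = [2];  Q = [1]
  Insert 7 (step 2): P = [2, 7];  Q = [1, 2]
  Insert 5 (step 3): P = [2, 5] / [7];  Q = [1, 2] / [3]
  Insert 1 (step 4): P = [1, 5] / [2] / [7];  Q = [1, 2] / [3] / [4]
  Insert 3 (step 5): P = [1, 3] / [2, 5] / [7];  Q = [1, 2] / [3, 5] / [4]
  Insert 6 (step 6): P = [1, 3, 6] / [2, 5] / [7];  Q = [1, 2, 6] / [3, 5] / [4]
  Insert 4 (step 7): P = [1, 3, 4] / [2, 5, 6] / [7];  Q = [1, 2, 6] / [3, 5, 7] / [4]
Final shape: (3, 3, 1).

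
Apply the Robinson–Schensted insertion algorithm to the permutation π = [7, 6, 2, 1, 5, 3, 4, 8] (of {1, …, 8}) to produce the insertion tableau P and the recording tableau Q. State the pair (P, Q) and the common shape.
P = [1, 3, 4, 8] / [2, 5] / [6] / [7];  Q = [1, 5, 7, 8] / [2, 6] / [3] / [4];  common shape = (4, 2, 1, 1)

Row-insert the values π_1, π_2, … into P one at a time, bumping the leftmost entry strictly greater than the inserted value down to the next row. The recording tableau Q records, in position (i, j), the step at which that cell was added to P.
  Insert 7 (step 1): P = [7];  Q = [1]
  Insert 6 (step 2): P = [6] / [7];  Q = [1] / [2]
  Insert 2 (step 3): P = [2] / [6] / [7];  Q = [1] / [2] / [3]
  Insert 1 (step 4): P = [1] / [2] / [6] / [7];  Q = [1] / [2] / [3] / [4]
  Insert 5 (step 5): P = [1, 5] / [2] / [6] / [7];  Q = [1, 5] / [2] / [3] / [4]
  Insert 3 (step 6): P = [1, 3] / [2, 5] / [6] / [7];  Q = [1, 5] / [2, 6] / [3] / [4]
  Insert 4 (step 7): P = [1, 3, 4] / [2, 5] / [6] / [7];  Q = [1, 5, 7] / [2, 6] / [3] / [4]
  Insert 8 (step 8): P = [1, 3, 4, 8] / [2, 5] / [6] / [7];  Q = [1, 5, 7, 8] / [2, 6] / [3] / [4]
Final shape: (4, 2, 1, 1).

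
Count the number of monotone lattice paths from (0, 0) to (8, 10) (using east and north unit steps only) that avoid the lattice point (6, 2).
Number of paths = 42498

Total paths from (0, 0) to (8, 10): C(18, 8) = 43758. Paths through (6, 2): (paths (0, 0) → (6, 2)) × (paths (6, 2) → (8, 10)) = C(8, 6) · C(10, 2) = 28 · 45 = 1260. Avoidance count = 43758 − 1260 = 42498.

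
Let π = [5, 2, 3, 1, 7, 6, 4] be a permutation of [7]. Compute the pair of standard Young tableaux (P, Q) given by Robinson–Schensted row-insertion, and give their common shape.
P = [1, 3, 4] / [2, 6] / [5, 7];  Q = [1, 3, 5] / [2, 6] / [4, 7];  common shape = (3, 2, 2)

Row-insert the values π_1, π_2, … into P one at a time, bumping the leftmost entry strictly greater than the inserted value down to the next row. The recording tableau Q records, in position (i, j), the step at which that cell was added to P.
  Insert 5 (step 1): P = [5];  Q = [1]
  Insert 2 (step 2): P = [2] / [5];  Q = [1] / [2]
  Insert 3 (step 3): P = [2, 3] / [5];  Q = [1, 3] / [2]
  Insert 1 (step 4): P = [1, 3] / [2] / [5];  Q = [1, 3] / [2] / [4]
  Insert 7 (step 5): P = [1, 3, 7] / [2] / [5];  Q = [1, 3, 5] / [2] / [4]
  Insert 6 (step 6): P = [1, 3, 6] / [2, 7] / [5];  Q = [1, 3, 5] / [2, 6] / [4]
  Insert 4 (step 7): P = [1, 3, 4] / [2, 6] / [5, 7];  Q = [1, 3, 5] / [2, 6] / [4, 7]
Final shape: (3, 2, 2).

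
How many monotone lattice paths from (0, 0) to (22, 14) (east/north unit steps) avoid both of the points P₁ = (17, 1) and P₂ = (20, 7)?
Number of paths = 3764228328

Inclusion–exclusion. Total paths: C(36, 22) = 3796297200. Through P₁: C(18, 17)·C(18, 5) = 154224. Through P₂: C(27, 20)·C(9, 2) = 31969080. Since P₁ is strictly southwest of P₂, a monotone path through both must visit P₁ then P₂; paths through both = C(18, 17)·C(9, 3)·C(9, 2) = 54432. Avoid both = 3796297200 − 154224 − 31969080 + 54432 = 3764228328.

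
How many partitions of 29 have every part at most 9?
p(29, parts ≤ 9) = 2592

Use the recurrence p(n, m) = p(n, m−1) + p(n−m, m): either the largest part is < m (count p(n, m−1)) or the largest part is exactly m (remove one copy of m, count p(n−m, m)). With p(0, ·) = 1 this gives p(29, parts ≤ 9) = 2592. (By conjugating Young diagrams, this also counts partitions of 29 into at most 9 parts.)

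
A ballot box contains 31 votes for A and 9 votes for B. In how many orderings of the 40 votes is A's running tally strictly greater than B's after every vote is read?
Strict-lead orderings = 150391384

Total orderings of the 40 votes with 31 for A: C(40, 31) = 273438880. By the Bertrand ballot formula (Cycle Lemma / reflection principle), the number of orderings in which A is strictly ahead of B throughout is (p − q)/(p + q) · C(p + q, p) = (31 − 9)/(31 + 9) · 273438880 = 150391384.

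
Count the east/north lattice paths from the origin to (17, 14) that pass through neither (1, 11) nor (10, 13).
Number of paths = 256023649

Inclusion–exclusion. Total paths: C(31, 17) = 265182525. Through P₁: C(12, 1)·C(19, 16) = 11628. Through P₂: C(23, 10)·C(8, 7) = 9152528. Since P₁ is strictly southwest of P₂, a monotone path through both must visit P₁ then P₂; paths through both = C(12, 1)·C(11, 9)·C(8, 7) = 5280. Avoid both = 265182525 − 11628 − 9152528 + 5280 = 256023649.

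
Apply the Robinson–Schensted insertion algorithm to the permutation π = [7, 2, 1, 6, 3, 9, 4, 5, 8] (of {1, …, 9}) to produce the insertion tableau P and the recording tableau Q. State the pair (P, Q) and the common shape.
P = [1, 3, 4, 5, 8] / [2, 6, 9] / [7];  Q = [1, 4, 6, 8, 9] / [2, 5, 7] / [3];  common shape = (5, 3, 1)

Row-insert the values π_1, π_2, … into P one at a time, bumping the leftmost entry strictly greater than the inserted value down to the next row. The recording tableau Q records, in position (i, j), the step at which that cell was added to P.
  Insert 7 (step 1): P = [7];  Q = [1]
  Insert 2 (step 2): P = [2] / [7];  Q = [1] / [2]
  Insert 1 (step 3): P = [1] / [2] / [7];  Q = [1] / [2] / [3]
  Insert 6 (step 4): P = [1, 6] / [2] / [7];  Q = [1, 4] / [2] / [3]
  Insert 3 (step 5): P = [1, 3] / [2, 6] / [7];  Q = [1, 4] / [2, 5] / [3]
  Insert 9 (step 6): P = [1, 3, 9] / [2, 6] / [7];  Q = [1, 4, 6] / [2, 5] / [3]
  Insert 4 (step 7): P = [1, 3, 4] / [2, 6, 9] / [7];  Q = [1, 4, 6] / [2, 5, 7] / [3]
  Insert 5 (step 8): P = [1, 3, 4, 5] / [2, 6, 9] / [7];  Q = [1, 4, 6, 8] / [2, 5, 7] / [3]
  Insert 8 (step 9): P = [1, 3, 4, 5, 8] / [2, 6, 9] / [7];  Q = [1, 4, 6, 8, 9] / [2, 5, 7] / [3]
Final shape: (5, 3, 1).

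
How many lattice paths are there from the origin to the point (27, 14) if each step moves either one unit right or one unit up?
Number of paths = 35240152720

A monotone lattice path from (0, 0) to (27, 14) consists of 27 east steps and 14 north steps in some order, so it is determined by which 27 of the 41 steps are east. The count is C(41, 27) = 35240152720.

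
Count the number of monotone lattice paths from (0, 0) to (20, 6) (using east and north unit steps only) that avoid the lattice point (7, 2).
Number of paths = 144550

Total paths from (0, 0) to (20, 6): C(26, 20) = 230230. Paths through (7, 2): (paths (0, 0) → (7, 2)) × (paths (7, 2) → (20, 6)) = C(9, 7) · C(17, 13) = 36 · 2380 = 85680. Avoidance count = 230230 − 85680 = 144550.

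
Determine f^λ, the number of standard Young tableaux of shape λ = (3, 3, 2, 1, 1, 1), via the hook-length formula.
# SYT of shape (3, 3, 2, 1, 1, 1) = 990

Hook-length formula: f^λ = n! / Π hook(c), product over all cells c of the Young diagram. For λ = (3, 3, 2, 1, 1, 1), n = 11 boxes. Hook lengths by row (left-to-right, top-to-bottom): [8, 4, 2]; [7, 3, 1]; [5, 1]; [3]; [2]; [1]. Product of hooks = 40320. So f^λ = 11! / 40320 = 39916800 / 40320 = 990.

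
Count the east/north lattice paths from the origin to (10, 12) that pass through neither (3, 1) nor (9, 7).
Number of paths = 472886

Inclusion–exclusion. Total paths: C(22, 10) = 646646. Through P₁: C(4, 3)·C(18, 7) = 127296. Through P₂: C(16, 9)·C(6, 1) = 68640. Since P₁ is strictly southwest of P₂, a monotone path through both must visit P₁ then P₂; paths through both = C(4, 3)·C(12, 6)·C(6, 1) = 22176. Avoid both = 646646 − 127296 − 68640 + 22176 = 472886.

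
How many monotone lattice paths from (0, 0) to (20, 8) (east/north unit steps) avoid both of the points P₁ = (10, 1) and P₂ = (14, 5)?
Number of paths = 1982105

Inclusion–exclusion. Total paths: C(28, 20) = 3108105. Through P₁: C(11, 10)·C(17, 10) = 213928. Through P₂: C(19, 14)·C(9, 6) = 976752. Since P₁ is strictly southwest of P₂, a monotone path through both must visit P₁ then P₂; paths through both = C(11, 10)·C(8, 4)·C(9, 6) = 64680. Avoid both = 3108105 − 213928 − 976752 + 64680 = 1982105.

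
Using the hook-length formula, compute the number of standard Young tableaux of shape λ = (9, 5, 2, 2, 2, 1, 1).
# SYT of shape (9, 5, 2, 2, 2, 1, 1) = 1280359080

Hook-length formula: f^λ = n! / Π hook(c), product over all cells c of the Young diagram. For λ = (9, 5, 2, 2, 2, 1, 1), n = 22 boxes. Hook lengths by row (left-to-right, top-to-bottom): [15, 12, 8, 7, 6, 4, 3, 2, 1]; [10, 7, 3, 2, 1]; [6, 3]; [5, 2]; [4, 1]; [2]; [1]. Product of hooks = 877879296000. So f^λ = 22! / 877879296000 = 1124000727777607680000 / 877879296000 = 1280359080.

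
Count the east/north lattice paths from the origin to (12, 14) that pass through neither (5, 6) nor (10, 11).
Number of paths = 4321810

Inclusion–exclusion. Total paths: C(26, 12) = 9657700. Through P₁: C(11, 5)·C(15, 7) = 2972970. Through P₂: C(21, 10)·C(5, 2) = 3527160. Since P₁ is strictly southwest of P₂, a monotone path through both must visit P₁ then P₂; paths through both = C(11, 5)·C(10, 5)·C(5, 2) = 1164240. Avoid both = 9657700 − 2972970 − 3527160 + 1164240 = 4321810.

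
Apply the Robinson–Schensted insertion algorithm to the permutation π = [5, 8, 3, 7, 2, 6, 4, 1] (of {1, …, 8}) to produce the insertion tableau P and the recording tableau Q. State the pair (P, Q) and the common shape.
P = [1, 4] / [2, 6] / [3, 7] / [5] / [8];  Q = [1, 2] / [3, 4] / [5, 6] / [7] / [8];  common shape = (2, 2, 2, 1, 1)

Row-insert the values π_1, π_2, … into P one at a time, bumping the leftmost entry strictly greater than the inserted value down to the next row. The recording tableau Q records, in position (i, j), the step at which that cell was added to P.
  Insert 5 (step 1): P = [5];  Q = [1]
  Insert 8 (step 2): P = [5, 8];  Q = [1, 2]
  Insert 3 (step 3): P = [3, 8] / [5];  Q = [1, 2] / [3]
  Insert 7 (step 4): P = [3, 7] / [5, 8];  Q = [1, 2] / [3, 4]
  Insert 2 (step 5): P = [2, 7] / [3, 8] / [5];  Q = [1, 2] / [3, 4] / [5]
  Insert 6 (step 6): P = [2, 6] / [3, 7] / [5, 8];  Q = [1, 2] / [3, 4] / [5, 6]
  Insert 4 (step 7): P = [2, 4] / [3, 6] / [5, 7] / [8];  Q = [1, 2] / [3, 4] / [5, 6] / [7]
  Insert 1 (step 8): P = [1, 4] / [2, 6] / [3, 7] / [5] / [8];  Q = [1, 2] / [3, 4] / [5, 6] / [7] / [8]
Final shape: (2, 2, 2, 1, 1).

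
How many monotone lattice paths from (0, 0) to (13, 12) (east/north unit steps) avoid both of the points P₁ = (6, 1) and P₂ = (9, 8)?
Number of paths = 3334632

Inclusion–exclusion. Total paths: C(25, 13) = 5200300. Through P₁: C(7, 6)·C(18, 7) = 222768. Through P₂: C(17, 9)·C(8, 4) = 1701700. Since P₁ is strictly southwest of P₂, a monotone path through both must visit P₁ then P₂; paths through both = C(7, 6)·C(10, 3)·C(8, 4) = 58800. Avoid both = 5200300 − 222768 − 1701700 + 58800 = 3334632.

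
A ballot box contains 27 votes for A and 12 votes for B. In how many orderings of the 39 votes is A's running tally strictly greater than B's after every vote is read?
Strict-lead orderings = 1504152860

Total orderings of the 39 votes with 27 for A: C(39, 27) = 3910797436. By the Bertrand ballot formula (Cycle Lemma / reflection principle), the number of orderings in which A is strictly ahead of B throughout is (p − q)/(p + q) · C(p + q, p) = (27 − 12)/(27 + 12) · 3910797436 = 1504152860.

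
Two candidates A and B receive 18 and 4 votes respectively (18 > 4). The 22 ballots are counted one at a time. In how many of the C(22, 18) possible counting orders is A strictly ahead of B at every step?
Strict-lead orderings = 4655

Total orderings of the 22 votes with 18 for A: C(22, 18) = 7315. By the Bertrand ballot formula (Cycle Lemma / reflection principle), the number of orderings in which A is strictly ahead of B throughout is (p − q)/(p + q) · C(p + q, p) = (18 − 4)/(18 + 4) · 7315 = 4655.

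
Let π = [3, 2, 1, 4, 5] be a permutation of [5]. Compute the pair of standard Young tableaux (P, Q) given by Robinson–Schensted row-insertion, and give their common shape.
P = [1, 4, 5] / [2] / [3];  Q = [1, 4, 5] / [2] / [3];  common shape = (3, 1, 1)

Row-insert the values π_1, π_2, … into P one at a time, bumping the leftmost entry strictly greater than the inserted value down to the next row. The recording tableau Q records, in position (i, j), the step at which that cell was added to P.
  Insert 3 (step 1): P = [3];  Q = [1]
  Insert 2 (step 2): P = [2] / [3];  Q = [1] / [2]
  Insert 1 (step 3): P = [1] / [2] / [3];  Q = [1] / [2] / [3]
  Insert 4 (step 4): P = [1, 4] / [2] / [3];  Q = [1, 4] / [2] / [3]
  Insert 5 (step 5): P = [1, 4, 5] / [2] / [3];  Q = [1, 4, 5] / [2] / [3]
Final shape: (3, 1, 1).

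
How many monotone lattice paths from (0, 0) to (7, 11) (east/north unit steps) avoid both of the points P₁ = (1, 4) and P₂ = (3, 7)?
Number of paths = 18344

Inclusion–exclusion. Total paths: C(18, 7) = 31824. Through P₁: C(5, 1)·C(13, 6) = 8580. Through P₂: C(10, 3)·C(8, 4) = 8400. Since P₁ is strictly southwest of P₂, a monotone path through both must visit P₁ then P₂; paths through both = C(5, 1)·C(5, 2)·C(8, 4) = 3500. Avoid both = 31824 − 8580 − 8400 + 3500 = 18344.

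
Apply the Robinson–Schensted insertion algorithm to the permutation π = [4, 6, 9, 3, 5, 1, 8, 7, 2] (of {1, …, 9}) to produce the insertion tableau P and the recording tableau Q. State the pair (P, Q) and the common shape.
P = [1, 2, 7] / [3, 5, 8] / [4, 6] / [9];  Q = [1, 2, 3] / [4, 5, 7] / [6, 8] / [9];  common shape = (3, 3, 2, 1)

Row-insert the values π_1, π_2, … into P one at a time, bumping the leftmost entry strictly greater than the inserted value down to the next row. The recording tableau Q records, in position (i, j), the step at which that cell was added to P.
  Insert 4 (step 1): P = [4];  Q = [1]
  Insert 6 (step 2): P = [4, 6];  Q = [1, 2]
  Insert 9 (step 3): P = [4, 6, 9];  Q = [1, 2, 3]
  Insert 3 (step 4): P = [3, 6, 9] / [4];  Q = [1, 2, 3] / [4]
  Insert 5 (step 5): P = [3, 5, 9] / [4, 6];  Q = [1, 2, 3] / [4, 5]
  Insert 1 (step 6): P = [1, 5, 9] / [3, 6] / [4];  Q = [1, 2, 3] / [4, 5] / [6]
  Insert 8 (step 7): P = [1, 5, 8] / [3, 6, 9] / [4];  Q = [1, 2, 3] / [4, 5, 7] / [6]
  Insert 7 (step 8): P = [1, 5, 7] / [3, 6, 8] / [4, 9];  Q = [1, 2, 3] / [4, 5, 7] / [6, 8]
  Insert 2 (step 9): P = [1, 2, 7] / [3, 5, 8] / [4, 6] / [9];  Q = [1, 2, 3] / [4, 5, 7] / [6, 8] / [9]
Final shape: (3, 3, 2, 1).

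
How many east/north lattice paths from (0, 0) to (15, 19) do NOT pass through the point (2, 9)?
Number of paths = 1793043890

Total paths from (0, 0) to (15, 19): C(34, 15) = 1855967520. Paths through (2, 9): (paths (0, 0) → (2, 9)) × (paths (2, 9) → (15, 19)) = C(11, 2) · C(23, 13) = 55 · 1144066 = 62923630. Avoidance count = 1855967520 − 62923630 = 1793043890.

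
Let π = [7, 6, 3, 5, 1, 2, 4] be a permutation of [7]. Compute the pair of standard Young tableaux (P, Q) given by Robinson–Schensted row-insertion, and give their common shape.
P = [1, 2, 4] / [3, 5] / [6] / [7];  Q = [1, 4, 7] / [2, 6] / [3] / [5];  common shape = (3, 2, 1, 1)

Row-insert the values π_1, π_2, … into P one at a time, bumping the leftmost entry strictly greater than the inserted value down to the next row. The recording tableau Q records, in position (i, j), the step at which that cell was added to P.
  Insert 7 (step 1): P = [7];  Q = [1]
  Insert 6 (step 2): P = [6] / [7];  Q = [1] / [2]
  Insert 3 (step 3): P = [3] / [6] / [7];  Q = [1] / [2] / [3]
  Insert 5 (step 4): P = [3, 5] / [6] / [7];  Q = [1, 4] / [2] / [3]
  Insert 1 (step 5): P = [1, 5] / [3] / [6] / [7];  Q = [1, 4] / [2] / [3] / [5]
  Insert 2 (step 6): P = [1, 2] / [3, 5] / [6] / [7];  Q = [1, 4] / [2, 6] / [3] / [5]
  Insert 4 (step 7): P = [1, 2, 4] / [3, 5] / [6] / [7];  Q = [1, 4, 7] / [2, 6] / [3] / [5]
Final shape: (3, 2, 1, 1).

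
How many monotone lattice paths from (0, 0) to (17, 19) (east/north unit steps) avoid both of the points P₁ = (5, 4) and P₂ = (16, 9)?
Number of paths = 6390711563

Inclusion–exclusion. Total paths: C(36, 17) = 8597496600. Through P₁: C(9, 5)·C(27, 12) = 2190366360. Through P₂: C(25, 16)·C(11, 1) = 22472725. Since P₁ is strictly southwest of P₂, a monotone path through both must visit P₁ then P₂; paths through both = C(9, 5)·C(16, 11)·C(11, 1) = 6054048. Avoid both = 8597496600 − 2190366360 − 22472725 + 6054048 = 6390711563.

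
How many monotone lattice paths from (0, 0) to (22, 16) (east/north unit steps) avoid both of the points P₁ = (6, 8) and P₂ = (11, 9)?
Number of paths = 15259600809

Inclusion–exclusion. Total paths: C(38, 22) = 22239974430. Through P₁: C(14, 6)·C(24, 16) = 2208619413. Through P₂: C(20, 11)·C(18, 11) = 5345159040. Since P₁ is strictly southwest of P₂, a monotone path through both must visit P₁ then P₂; paths through both = C(14, 6)·C(6, 5)·C(18, 11) = 573404832. Avoid both = 22239974430 − 2208619413 − 5345159040 + 573404832 = 15259600809.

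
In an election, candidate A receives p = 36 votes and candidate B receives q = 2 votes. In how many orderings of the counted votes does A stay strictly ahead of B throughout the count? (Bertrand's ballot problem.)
Strict-lead orderings = 629

Total orderings of the 38 votes with 36 for A: C(38, 36) = 703. By the Bertrand ballot formula (Cycle Lemma / reflection principle), the number of orderings in which A is strictly ahead of B throughout is (p − q)/(p + q) · C(p + q, p) = (36 − 2)/(36 + 2) · 703 = 629.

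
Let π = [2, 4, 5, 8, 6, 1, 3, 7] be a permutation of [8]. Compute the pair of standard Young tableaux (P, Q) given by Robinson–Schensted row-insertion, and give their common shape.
P = [1, 3, 5, 6, 7] / [2, 4] / [8];  Q = [1, 2, 3, 4, 8] / [5, 7] / [6];  common shape = (5, 2, 1)

Row-insert the values π_1, π_2, … into P one at a time, bumping the leftmost entry strictly greater than the inserted value down to the next row. The recording tableau Q records, in position (i, j), the step at which that cell was added to P.
  Insert 2 (step 1): P = [2];  Q = [1]
  Insert 4 (step 2): P = [2, 4];  Q = [1, 2]
  Insert 5 (step 3): P = [2, 4, 5];  Q = [1, 2, 3]
  Insert 8 (step 4): P = [2, 4, 5, 8];  Q = [1, 2, 3, 4]
  Insert 6 (step 5): P = [2, 4, 5, 6] / [8];  Q = [1, 2, 3, 4] / [5]
  Insert 1 (step 6): P = [1, 4, 5, 6] / [2] / [8];  Q = [1, 2, 3, 4] / [5] / [6]
  Insert 3 (step 7): P = [1, 3, 5, 6] / [2, 4] / [8];  Q = [1, 2, 3, 4] / [5, 7] / [6]
  Insert 7 (step 8): P = [1, 3, 5, 6, 7] / [2, 4] / [8];  Q = [1, 2, 3, 4, 8] / [5, 7] / [6]
Final shape: (5, 2, 1).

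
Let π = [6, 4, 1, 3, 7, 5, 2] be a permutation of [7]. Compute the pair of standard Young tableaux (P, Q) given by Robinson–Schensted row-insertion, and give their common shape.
P = [1, 2, 5] / [3, 7] / [4] / [6];  Q = [1, 4, 5] / [2, 6] / [3] / [7];  common shape = (3, 2, 1, 1)

Row-insert the values π_1, π_2, … into P one at a time, bumping the leftmost entry strictly greater than the inserted value down to the next row. The recording tableau Q records, in position (i, j), the step at which that cell was added to P.
  Insert 6 (step 1): P = [6];  Q = [1]
  Insert 4 (step 2): P = [4] / [6];  Q = [1] / [2]
  Insert 1 (step 3): P = [1] / [4] / [6];  Q = [1] / [2] / [3]
  Insert 3 (step 4): P = [1, 3] / [4] / [6];  Q = [1, 4] / [2] / [3]
  Insert 7 (step 5): P = [1, 3, 7] / [4] / [6];  Q = [1, 4, 5] / [2] / [3]
  Insert 5 (step 6): P = [1, 3, 5] / [4, 7] / [6];  Q = [1, 4, 5] / [2, 6] / [3]
  Insert 2 (step 7): P = [1, 2, 5] / [3, 7] / [4] / [6];  Q = [1, 4, 5] / [2, 6] / [3] / [7]
Final shape: (3, 2, 1, 1).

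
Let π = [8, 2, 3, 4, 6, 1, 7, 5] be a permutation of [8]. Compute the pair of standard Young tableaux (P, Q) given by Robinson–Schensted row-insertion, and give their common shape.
P = [1, 3, 4, 5, 7] / [2, 6] / [8];  Q = [1, 3, 4, 5, 7] / [2, 8] / [6];  common shape = (5, 2, 1)

Row-insert the values π_1, π_2, … into P one at a time, bumping the leftmost entry strictly greater than the inserted value down to the next row. The recording tableau Q records, in position (i, j), the step at which that cell was added to P.
  Insert 8 (step 1): P = [8];  Q = [1]
  Insert 2 (step 2): P = [2] / [8];  Q = [1] / [2]
  Insert 3 (step 3): P = [2, 3] / [8];  Q = [1, 3] / [2]
  Insert 4 (step 4): P = [2, 3, 4] / [8];  Q = [1, 3, 4] / [2]
  Insert 6 (step 5): P = [2, 3, 4, 6] / [8];  Q = [1, 3, 4, 5] / [2]
  Insert 1 (step 6): P = [1, 3, 4, 6] / [2] / [8];  Q = [1, 3, 4, 5] / [2] / [6]
  Insert 7 (step 7): P = [1, 3, 4, 6, 7] / [2] / [8];  Q = [1, 3, 4, 5, 7] / [2] / [6]
  Insert 5 (step 8): P = [1, 3, 4, 5, 7] / [2, 6] / [8];  Q = [1, 3, 4, 5, 7] / [2, 8] / [6]
Final shape: (5, 2, 1).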